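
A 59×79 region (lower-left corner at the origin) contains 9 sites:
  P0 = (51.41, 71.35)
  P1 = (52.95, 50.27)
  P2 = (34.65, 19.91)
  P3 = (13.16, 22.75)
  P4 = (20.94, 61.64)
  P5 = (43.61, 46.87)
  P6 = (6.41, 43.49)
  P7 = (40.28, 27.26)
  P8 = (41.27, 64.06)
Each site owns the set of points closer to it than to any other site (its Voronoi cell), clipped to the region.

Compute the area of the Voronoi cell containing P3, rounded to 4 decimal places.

Area of P3's cell: 792.7590

1. box [0,59]×[0,79]: [(0, 0) (59, 0) (59, 79) (0, 79)]
2. ⊥bis P3·P0 via (32.285,47.05): [(0, 72.4595) (0, 0) (59, 0) (59, 26.0243)]  |A|=2905.272
3. ⊥bis P3·P1 via (33.055,36.51): [(17.9766, 58.3113) (0, 72.4595) (0, 0) (58.3065, 0)]  |A|=2351.2479
4. ⊥bis P3·P2 via (23.905,21.33): [(27.0572, 45.182) (17.9766, 58.3113) (0, 72.4595) (0, 0) (21.0861, 0)]  |A|=1510.4034
5. ⊥bis P3·P4 via (17.05,42.195): [(26.4148, 40.3216) (0, 45.6059) (0, 0) (21.0861, 0)]  |A|=1027.4486
6. ⊥bis P3·P5 via (28.385,34.81): [(26.0723, 37.7297) (23.5681, 40.891) (0, 45.6059) (0, 0) (21.0861, 0)]  |A|=1023.6618
7. ⊥bis P3·P6 via (9.785,33.12): [(26.0723, 37.7297) (25.637, 38.2792) (0, 29.9354) (0, 0) (21.0861, 0)]  |A|=796.8884
8. ⊥bis P3·P7 via (26.72,25.005): [(25.4221, 32.8097) (24.5703, 37.932) (0, 29.9354) (0, 0) (21.0861, 0)]  |A|=792.759
9. ⊥bis P3·P8 via (27.215,43.405): [(25.4221, 32.8097) (24.5703, 37.932) (0, 29.9354) (0, 0) (21.0861, 0)]  |A|=792.759
10. canonical 5-gon: [(25.4221, 32.8097) (24.5703, 37.932) (0, 29.9354) (0, 0) (21.0861, 0)]
11. shoelace: 792.759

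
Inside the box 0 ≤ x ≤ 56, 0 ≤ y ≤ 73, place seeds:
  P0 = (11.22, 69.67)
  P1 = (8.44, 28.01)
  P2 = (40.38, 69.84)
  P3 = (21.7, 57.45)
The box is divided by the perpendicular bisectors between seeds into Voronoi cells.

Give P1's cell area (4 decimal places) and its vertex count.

1. box [0,56]×[0,73]: [(0, 0) (56, 0) (56, 73) (0, 73)]
2. ⊥bis P1·P0 via (9.83,48.84): [(0, 49.496) (0, 0) (56, 0) (56, 45.759)]  |A|=2667.1402
3. ⊥bis P1·P2 via (24.41,48.925): [(25.9282, 47.7658) (0, 49.496) (0, 0) (56, 0) (56, 24.8039)]  |A|=2352.0611
4. ⊥bis P1·P3 via (15.07,42.73): [(0.0565, 49.4922) (0, 49.496) (0, 0) (56, 0) (56, 24.2948)]  |A|=2066.7482
5. canonical 5-gon: [(0.0565, 49.4922) (0, 49.496) (0, 0) (56, 0) (56, 24.2948)]
6. shoelace: 2066.7482

Area of P1's cell: 2066.7482 (5 vertices)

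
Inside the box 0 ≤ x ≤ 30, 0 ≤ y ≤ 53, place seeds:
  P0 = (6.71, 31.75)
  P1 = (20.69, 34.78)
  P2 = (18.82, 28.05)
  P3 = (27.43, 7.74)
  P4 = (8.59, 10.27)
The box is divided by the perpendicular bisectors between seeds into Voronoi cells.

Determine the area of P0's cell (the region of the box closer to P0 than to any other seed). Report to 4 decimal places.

1. box [0,30]×[0,53]: [(0, 0) (30, 0) (30, 53) (0, 53)]
2. ⊥bis P0·P1 via (13.7,33.265): [(0, 0) (20.9098, 0) (9.4227, 53) (0, 53)]  |A|=803.8104
3. ⊥bis P0·P2 via (12.765,29.9): [(0, 0) (3.6296, 0) (13.7386, 33.0867) (9.4227, 53) (0, 53)]  |A|=517.9376
4. ⊥bis P0·P3 via (17.07,19.745): [(0, 5.014) (7.0098, 11.0633) (13.7386, 33.0867) (9.4227, 53) (0, 53)]  |A|=480.2865
5. ⊥bis P0·P4 via (7.65,21.01): [(0, 20.3404) (10.1147, 21.2257) (13.7386, 33.0867) (9.4227, 53) (0, 53)]  |A|=376.5484
6. canonical 5-gon: [(0, 20.3404) (10.1147, 21.2257) (13.7386, 33.0867) (9.4227, 53) (0, 53)]
7. shoelace: 376.5484

Area of P0's cell: 376.5484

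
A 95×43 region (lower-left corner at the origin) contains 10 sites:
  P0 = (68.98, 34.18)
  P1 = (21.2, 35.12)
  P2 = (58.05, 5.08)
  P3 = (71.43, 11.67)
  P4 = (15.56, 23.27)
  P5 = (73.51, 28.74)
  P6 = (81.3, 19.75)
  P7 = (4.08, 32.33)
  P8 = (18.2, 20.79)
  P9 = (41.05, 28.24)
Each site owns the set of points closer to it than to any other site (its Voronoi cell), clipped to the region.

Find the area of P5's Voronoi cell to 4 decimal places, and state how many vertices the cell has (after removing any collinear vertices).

Area of P5's cell: 311.4176 (5 vertices)

1. box [0,95]×[0,43]: [(0, 0) (95, 0) (95, 43) (0, 43)]
2. ⊥bis P5·P0 via (71.245,31.46): [(33.4652, 0) (95, 0) (95, 43) (85.1032, 43)]  |A|=1535.7792
3. ⊥bis P5·P1 via (47.355,31.93): [(44.5906, 9.2643) (43.4607, 0) (95, 0) (95, 43) (85.1032, 43)]  |A|=1489.4788
4. ⊥bis P5·P2 via (65.78,16.91): [(59.0517, 21.3064) (91.6591, 0) (95, 0) (95, 43) (85.1032, 43)]  |A|=915.828
5. ⊥bis P5·P3 via (72.47,20.205): [(59.6107, 21.7719) (95, 17.4597) (95, 43) (85.1032, 43)]  |A|=556.9714
6. ⊥bis P5·P4 via (44.535,26.005): [(59.6107, 21.7719) (95, 17.4597) (95, 43) (85.1032, 43)]  |A|=556.9714
7. ⊥bis P5·P6 via (77.405,24.245): [(59.6107, 21.7719) (72.709, 20.1759) (95, 39.4914) (95, 43) (85.1032, 43)]  |A|=311.4176
8. ⊥bis P5·P7 via (38.795,30.535): [(59.6107, 21.7719) (72.709, 20.1759) (95, 39.4914) (95, 43) (85.1032, 43)]  |A|=311.4176
9. ⊥bis P5·P8 via (45.855,24.765): [(59.6107, 21.7719) (72.709, 20.1759) (95, 39.4914) (95, 43) (85.1032, 43)]  |A|=311.4176
10. ⊥bis P5·P9 via (57.28,28.49): [(59.6107, 21.7719) (72.709, 20.1759) (95, 39.4914) (95, 43) (85.1032, 43)]  |A|=311.4176
11. canonical 5-gon: [(59.6107, 21.7719) (72.709, 20.1759) (95, 39.4914) (95, 43) (85.1032, 43)]
12. shoelace: 311.4176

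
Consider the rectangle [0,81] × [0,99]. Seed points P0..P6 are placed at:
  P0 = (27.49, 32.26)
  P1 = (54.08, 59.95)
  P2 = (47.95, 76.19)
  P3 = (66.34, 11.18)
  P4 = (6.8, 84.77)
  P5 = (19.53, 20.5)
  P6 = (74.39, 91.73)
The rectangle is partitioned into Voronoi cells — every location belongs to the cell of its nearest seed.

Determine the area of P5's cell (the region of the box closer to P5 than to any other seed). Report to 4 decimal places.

1. box [0,81]×[0,99]: [(0, 0) (81, 0) (81, 99) (0, 99)]
2. ⊥bis P5·P0 via (23.51,26.38): [(0, 42.2932) (0, 0) (62.4835, 0)]  |A|=1321.3139
3. ⊥bis P5·P1 via (36.805,40.225): [(0, 42.2932) (0, 0) (62.4835, 0)]  |A|=1321.3139
4. ⊥bis P5·P2 via (33.74,48.345): [(0, 42.2932) (0, 0) (62.4835, 0)]  |A|=1321.3139
5. ⊥bis P5·P3 via (42.935,15.84): [(42.4774, 13.5415) (0, 42.2932) (0, 0) (39.7812, 0)]  |A|=1167.6021
6. ⊥bis P5·P4 via (13.165,52.635): [(42.4774, 13.5415) (0, 42.2932) (0, 0) (39.7812, 0)]  |A|=1167.6021
7. ⊥bis P5·P6 via (46.96,56.115): [(42.4774, 13.5415) (0, 42.2932) (0, 0) (39.7812, 0)]  |A|=1167.6021
8. canonical 4-gon: [(42.4774, 13.5415) (0, 42.2932) (0, 0) (39.7812, 0)]
9. shoelace: 1167.6021

Area of P5's cell: 1167.6021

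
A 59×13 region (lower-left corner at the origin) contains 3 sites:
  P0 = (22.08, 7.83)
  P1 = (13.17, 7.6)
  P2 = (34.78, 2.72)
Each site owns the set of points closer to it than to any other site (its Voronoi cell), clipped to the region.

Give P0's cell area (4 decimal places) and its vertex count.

1. box [0,59]×[0,13]: [(0, 0) (59, 0) (59, 13) (0, 13)]
2. ⊥bis P0·P1 via (17.625,7.715): [(17.8242, 0) (59, 0) (59, 13) (17.4886, 13)]  |A|=537.4673
3. ⊥bis P0·P2 via (28.43,5.275): [(17.8242, 0) (26.3075, 0) (31.5382, 13) (17.4886, 13)]  |A|=146.4649
4. canonical 4-gon: [(17.8242, 0) (26.3075, 0) (31.5382, 13) (17.4886, 13)]
5. shoelace: 146.4649

Area of P0's cell: 146.4649 (4 vertices)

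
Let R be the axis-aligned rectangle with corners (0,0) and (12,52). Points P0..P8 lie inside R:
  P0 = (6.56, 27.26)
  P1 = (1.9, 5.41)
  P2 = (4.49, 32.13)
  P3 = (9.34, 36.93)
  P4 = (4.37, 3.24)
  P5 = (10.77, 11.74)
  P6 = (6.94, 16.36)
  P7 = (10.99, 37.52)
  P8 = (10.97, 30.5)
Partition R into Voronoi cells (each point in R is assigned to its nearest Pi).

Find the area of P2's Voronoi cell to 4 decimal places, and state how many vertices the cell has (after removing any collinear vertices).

1. box [0,12]×[0,52]: [(0, 0) (12, 0) (12, 52) (0, 52)]
2. ⊥bis P2·P0 via (5.525,29.695): [(0, 27.3466) (12, 32.4472) (12, 52) (0, 52)]  |A|=265.2372
3. ⊥bis P2·P1 via (3.195,18.77): [(0, 27.3466) (12, 32.4472) (12, 52) (0, 52)]  |A|=265.2372
4. ⊥bis P2·P3 via (6.915,34.53): [(0, 41.517) (0, 27.3466) (9.8717, 31.5426)]  |A|=69.9428
5. ⊥bis P2·P4 via (4.43,17.685): [(0, 41.517) (0, 27.3466) (9.8717, 31.5426)]  |A|=69.9428
6. ⊥bis P2·P5 via (7.63,21.935): [(0, 41.517) (0, 27.3466) (9.8717, 31.5426)]  |A|=69.9428
7. ⊥bis P2·P6 via (5.715,24.245): [(0, 41.517) (0, 27.3466) (9.8717, 31.5426)]  |A|=69.9428
8. ⊥bis P2·P7 via (7.74,34.825): [(0, 41.517) (0, 27.3466) (9.8717, 31.5426)]  |A|=69.9428
9. ⊥bis P2·P8 via (7.73,31.315): [(8.2097, 33.2219) (0, 41.517) (0, 27.3466) (7.5377, 30.5505)]  |A|=67.1587
10. canonical 4-gon: [(8.2097, 33.2219) (0, 41.517) (0, 27.3466) (7.5377, 30.5505)]
11. shoelace: 67.1587

Area of P2's cell: 67.1587 (4 vertices)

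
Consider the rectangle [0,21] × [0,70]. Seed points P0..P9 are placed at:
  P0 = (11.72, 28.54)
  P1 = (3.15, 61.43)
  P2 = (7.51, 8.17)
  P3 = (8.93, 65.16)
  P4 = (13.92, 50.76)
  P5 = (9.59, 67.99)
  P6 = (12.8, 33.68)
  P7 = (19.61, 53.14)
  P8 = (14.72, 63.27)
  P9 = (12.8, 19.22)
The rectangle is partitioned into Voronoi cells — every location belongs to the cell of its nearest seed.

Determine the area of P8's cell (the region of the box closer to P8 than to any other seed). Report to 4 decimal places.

1. box [0,21]×[0,70]: [(0, 0) (21, 0) (21, 70) (0, 70)]
2. ⊥bis P8·P0 via (13.22,45.905): [(0, 47.047) (21, 45.233) (21, 70) (0, 70)]  |A|=501.0609
3. ⊥bis P8·P1 via (8.935,62.35): [(11.527, 46.0512) (21, 45.233) (21, 70) (7.7184, 70)]  |A|=276.3477
4. ⊥bis P8·P2 via (11.115,35.72): [(11.527, 46.0512) (21, 45.233) (21, 70) (7.7184, 70)]  |A|=276.3477
5. ⊥bis P8·P3 via (11.825,64.215): [(9.6823, 57.6509) (11.527, 46.0512) (21, 45.233) (21, 70) (13.7134, 70)]  |A|=239.3314
6. ⊥bis P8·P4 via (14.32,57.015): [(9.6823, 57.6509) (9.7368, 57.3081) (21, 56.5878) (21, 70) (13.7134, 70)]  |A|=122.8
7. ⊥bis P8·P5 via (12.155,65.63): [(12.3594, 65.8522) (9.6823, 57.6509) (9.7368, 57.3081) (21, 56.5878) (21, 70) (16.1757, 70)]  |A|=117.6933
8. ⊥bis P8·P6 via (13.76,48.475): [(12.3594, 65.8522) (9.6823, 57.6509) (9.7368, 57.3081) (21, 56.5878) (21, 70) (16.1757, 70)]  |A|=117.6933
9. ⊥bis P8·P7 via (17.165,58.205): [(12.3594, 65.8522) (9.6823, 57.6509) (9.7368, 57.3081) (14.6554, 56.9936) (21, 60.0562) (21, 70) (16.1757, 70)]  |A|=106.6904
10. ⊥bis P8·P9 via (13.76,41.245): [(12.3594, 65.8522) (9.6823, 57.6509) (9.7368, 57.3081) (14.6554, 56.9936) (21, 60.0562) (21, 70) (16.1757, 70)]  |A|=106.6904
11. canonical 7-gon: [(12.3594, 65.8522) (9.6823, 57.6509) (9.7368, 57.3081) (14.6554, 56.9936) (21, 60.0562) (21, 70) (16.1757, 70)]
12. shoelace: 106.6904

Area of P8's cell: 106.6904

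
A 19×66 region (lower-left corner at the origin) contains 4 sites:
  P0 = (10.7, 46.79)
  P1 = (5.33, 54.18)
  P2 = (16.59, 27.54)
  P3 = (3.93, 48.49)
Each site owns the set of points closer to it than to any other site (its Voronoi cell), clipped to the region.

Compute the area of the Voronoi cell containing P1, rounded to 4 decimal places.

Area of P1's cell: 242.9015

1. box [0,19]×[0,66]: [(0, 0) (19, 0) (19, 66) (0, 66)]
2. ⊥bis P1·P0 via (8.015,50.485): [(0, 44.6608) (19, 58.4673) (19, 66) (0, 66)]  |A|=274.2824
3. ⊥bis P1·P2 via (10.96,40.86): [(0, 44.6608) (19, 58.4673) (19, 66) (0, 66)]  |A|=274.2824
4. ⊥bis P1·P3 via (4.63,51.335): [(0, 52.4742) (8.0326, 50.4978) (19, 58.4673) (19, 66) (0, 66)]  |A|=242.9015
5. canonical 5-gon: [(0, 52.4742) (8.0326, 50.4978) (19, 58.4673) (19, 66) (0, 66)]
6. shoelace: 242.9015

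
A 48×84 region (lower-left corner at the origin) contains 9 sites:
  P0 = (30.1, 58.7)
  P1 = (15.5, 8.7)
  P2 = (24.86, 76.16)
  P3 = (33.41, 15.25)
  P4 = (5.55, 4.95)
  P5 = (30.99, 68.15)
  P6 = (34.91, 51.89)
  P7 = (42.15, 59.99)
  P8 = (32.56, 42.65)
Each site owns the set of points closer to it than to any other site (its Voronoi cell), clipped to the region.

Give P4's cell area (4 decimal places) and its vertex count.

1. box [0,48]×[0,84]: [(0, 0) (48, 0) (48, 84) (0, 84)]
2. ⊥bis P4·P0 via (17.825,31.825): [(0, 39.9665) (0, 0) (48, 0) (48, 18.0427)]  |A|=1392.221
3. ⊥bis P4·P1 via (10.525,6.825): [(0, 34.7513) (0, 0) (13.0972, 0)]  |A|=227.5732
4. ⊥bis P4·P2 via (15.205,40.555): [(0, 34.7513) (0, 0) (13.0972, 0)]  |A|=227.5732
5. ⊥bis P4·P3 via (19.48,10.1): [(0, 34.7513) (0, 0) (13.0972, 0)]  |A|=227.5732
6. ⊥bis P4·P5 via (18.27,36.55): [(0, 34.7513) (0, 0) (13.0972, 0)]  |A|=227.5732
7. ⊥bis P4·P6 via (20.23,28.42): [(0, 34.7513) (0, 0) (13.0972, 0)]  |A|=227.5732
8. ⊥bis P4·P7 via (23.85,32.47): [(0, 34.7513) (0, 0) (13.0972, 0)]  |A|=227.5732
9. ⊥bis P4·P8 via (19.055,23.8): [(0, 34.7513) (0, 0) (13.0972, 0)]  |A|=227.5732
10. canonical 3-gon: [(0, 34.7513) (0, 0) (13.0972, 0)]
11. shoelace: 227.5732

Area of P4's cell: 227.5732 (3 vertices)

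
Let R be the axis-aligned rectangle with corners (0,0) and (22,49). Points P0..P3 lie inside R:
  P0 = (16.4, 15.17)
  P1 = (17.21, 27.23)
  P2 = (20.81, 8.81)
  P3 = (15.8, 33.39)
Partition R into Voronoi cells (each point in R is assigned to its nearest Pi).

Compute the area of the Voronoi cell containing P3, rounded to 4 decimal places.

Area of P3's cell: 438.9016

1. box [0,22]×[0,49]: [(0, 0) (22, 0) (22, 49) (0, 49)]
2. ⊥bis P3·P0 via (16.1,24.28): [(0, 23.7498) (22, 24.4743) (22, 49) (0, 49)]  |A|=547.5348
3. ⊥bis P3·P1 via (16.505,30.31): [(0, 26.5321) (22, 31.5678) (22, 49) (0, 49)]  |A|=438.9016
4. ⊥bis P3·P2 via (18.305,21.1): [(0, 26.5321) (22, 31.5678) (22, 49) (0, 49)]  |A|=438.9016
5. canonical 4-gon: [(0, 26.5321) (22, 31.5678) (22, 49) (0, 49)]
6. shoelace: 438.9016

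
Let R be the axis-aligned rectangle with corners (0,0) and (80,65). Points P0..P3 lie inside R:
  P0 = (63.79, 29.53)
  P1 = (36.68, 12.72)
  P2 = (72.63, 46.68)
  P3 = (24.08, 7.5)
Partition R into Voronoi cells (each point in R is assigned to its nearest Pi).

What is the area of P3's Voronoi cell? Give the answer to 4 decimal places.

Area of P3's cell: 1371.7693

1. box [0,80]×[0,65]: [(0, 0) (80, 0) (80, 65) (0, 65)]
2. ⊥bis P3·P0 via (43.935,18.515): [(0, 0) (54.2066, 0) (18.1464, 65) (0, 65)]  |A|=2351.4733
3. ⊥bis P3·P1 via (30.38,10.11): [(0, 0) (34.5684, 0) (7.6399, 65) (0, 65)]  |A|=1371.7693
4. ⊥bis P3·P2 via (48.355,27.09): [(0, 0) (34.5684, 0) (7.6399, 65) (0, 65)]  |A|=1371.7693
5. canonical 4-gon: [(0, 0) (34.5684, 0) (7.6399, 65) (0, 65)]
6. shoelace: 1371.7693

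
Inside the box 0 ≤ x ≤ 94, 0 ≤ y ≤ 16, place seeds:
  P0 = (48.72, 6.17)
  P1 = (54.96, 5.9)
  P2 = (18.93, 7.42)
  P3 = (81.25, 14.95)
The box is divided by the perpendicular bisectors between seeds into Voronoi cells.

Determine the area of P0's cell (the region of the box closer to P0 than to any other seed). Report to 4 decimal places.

Area of P0's cell: 288.7914

1. box [0,94]×[0,16]: [(0, 0) (94, 0) (94, 16) (0, 16)]
2. ⊥bis P0·P1 via (51.84,6.035): [(0, 0) (51.5789, 0) (52.2712, 16) (0, 16)]  |A|=830.8004
3. ⊥bis P0·P2 via (33.825,6.795): [(33.5399, 0) (51.5789, 0) (52.2712, 16) (34.2112, 16)]  |A|=288.7914
4. ⊥bis P0·P3 via (64.985,10.56): [(33.5399, 0) (51.5789, 0) (52.2712, 16) (34.2112, 16)]  |A|=288.7914
5. canonical 4-gon: [(33.5399, 0) (51.5789, 0) (52.2712, 16) (34.2112, 16)]
6. shoelace: 288.7914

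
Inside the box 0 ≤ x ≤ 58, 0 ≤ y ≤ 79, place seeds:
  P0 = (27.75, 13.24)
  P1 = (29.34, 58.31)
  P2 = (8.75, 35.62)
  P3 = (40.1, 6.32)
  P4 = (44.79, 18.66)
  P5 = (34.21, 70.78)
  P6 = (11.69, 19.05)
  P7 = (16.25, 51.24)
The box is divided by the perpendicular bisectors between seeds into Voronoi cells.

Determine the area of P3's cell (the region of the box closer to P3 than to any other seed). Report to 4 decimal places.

Area of P3's cell: 287.1365

1. box [0,58]×[0,79]: [(0, 0) (58, 0) (58, 79) (0, 79)]
2. ⊥bis P3·P0 via (33.925,9.78): [(28.445, 0) (58, 0) (58, 52.7462)]  |A|=779.4564
3. ⊥bis P3·P1 via (34.72,32.315): [(48.104, 35.085) (28.445, 0) (58, 0) (58, 37.1331)]  |A|=702.2026
4. ⊥bis P3·P2 via (24.425,20.97): [(48.104, 35.085) (28.445, 0) (58, 0) (58, 37.1331)]  |A|=702.2026
5. ⊥bis P3·P4 via (42.445,12.49): [(36.6727, 14.6838) (28.445, 0) (58, 0) (58, 6.5781)]  |A|=287.1365
6. ⊥bis P3·P5 via (37.155,38.55): [(36.6727, 14.6838) (28.445, 0) (58, 0) (58, 6.5781)]  |A|=287.1365
7. ⊥bis P3·P6 via (25.895,12.685): [(36.6727, 14.6838) (28.445, 0) (58, 0) (58, 6.5781)]  |A|=287.1365
8. ⊥bis P3·P7 via (28.175,28.78): [(36.6727, 14.6838) (28.445, 0) (58, 0) (58, 6.5781)]  |A|=287.1365
9. canonical 4-gon: [(36.6727, 14.6838) (28.445, 0) (58, 0) (58, 6.5781)]
10. shoelace: 287.1365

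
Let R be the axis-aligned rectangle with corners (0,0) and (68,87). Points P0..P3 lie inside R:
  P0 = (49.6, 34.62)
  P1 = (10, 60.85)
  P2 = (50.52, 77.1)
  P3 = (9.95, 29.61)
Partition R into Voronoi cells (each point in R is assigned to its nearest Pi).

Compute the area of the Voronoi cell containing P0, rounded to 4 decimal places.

1. box [0,68]×[0,87]: [(0, 0) (68, 0) (68, 87) (0, 87)]
2. ⊥bis P0·P1 via (29.8,47.735): [(0, 2.7453) (0, 0) (68, 0) (68, 87) (55.8081, 87)]  |A|=3564.9523
3. ⊥bis P0·P2 via (50.06,55.86): [(35.3922, 56.1777) (0, 2.7453) (0, 0) (68, 0) (68, 55.4715)]  |A|=2863.0229
4. ⊥bis P0·P3 via (29.775,32.115): [(35.3922, 56.1777) (28.1215, 45.201) (33.8329, 0) (68, 0) (68, 55.4715)]  |A|=2059.782
5. canonical 5-gon: [(35.3922, 56.1777) (28.1215, 45.201) (33.8329, 0) (68, 0) (68, 55.4715)]
6. shoelace: 2059.782

Area of P0's cell: 2059.7820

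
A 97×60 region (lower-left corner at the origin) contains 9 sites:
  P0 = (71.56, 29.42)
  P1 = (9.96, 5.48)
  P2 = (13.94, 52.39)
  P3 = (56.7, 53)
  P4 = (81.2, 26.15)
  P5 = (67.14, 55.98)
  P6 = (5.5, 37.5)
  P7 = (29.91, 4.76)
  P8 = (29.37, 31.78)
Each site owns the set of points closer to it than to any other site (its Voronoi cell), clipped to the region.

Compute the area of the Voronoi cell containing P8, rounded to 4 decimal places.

1. box [0,97]×[0,60]: [(0, 0) (97, 0) (97, 60) (0, 60)]
2. ⊥bis P8·P0 via (50.465,30.6): [(0, 0) (48.7533, 0) (52.1096, 60) (0, 60)]  |A|=3025.8863
3. ⊥bis P8·P1 via (19.665,18.63): [(0, 33.1432) (44.9081, 0) (48.7533, 0) (52.1096, 60) (0, 60)]  |A|=2281.6864
4. ⊥bis P8·P2 via (21.655,42.085): [(4.8904, 29.534) (44.9081, 0) (48.7533, 0) (52.1096, 60) (45.5842, 60)]  |A|=1521.6298
5. ⊥bis P8·P3 via (43.035,42.39): [(35.3254, 52.3195) (4.8904, 29.534) (44.9081, 0) (48.7533, 0) (50.5809, 32.6714)]  |A|=1273.0972
6. ⊥bis P8·P4 via (55.285,28.965): [(35.3254, 52.3195) (4.8904, 29.534) (44.9081, 0) (48.7533, 0) (50.5809, 32.6714)]  |A|=1273.0972
7. ⊥bis P8·P5 via (48.255,43.88): [(35.3254, 52.3195) (4.8904, 29.534) (44.9081, 0) (48.7533, 0) (50.5809, 32.6714)]  |A|=1273.0972
8. ⊥bis P8·P6 via (17.435,34.64): [(35.3254, 52.3195) (18.6865, 39.8626) (14.5102, 22.4344) (44.9081, 0) (48.7533, 0) (50.5809, 32.6714)]  |A|=1174.4451
9. ⊥bis P8·P7 via (29.64,18.27): [(35.3254, 52.3195) (18.6865, 39.8626) (14.5102, 22.4344) (20.4029, 18.0854) (49.7978, 18.6729) (50.5809, 32.6714)]  |A|=865.5376
10. canonical 6-gon: [(35.3254, 52.3195) (18.6865, 39.8626) (14.5102, 22.4344) (20.4029, 18.0854) (49.7978, 18.6729) (50.5809, 32.6714)]
11. shoelace: 865.5376

Area of P8's cell: 865.5376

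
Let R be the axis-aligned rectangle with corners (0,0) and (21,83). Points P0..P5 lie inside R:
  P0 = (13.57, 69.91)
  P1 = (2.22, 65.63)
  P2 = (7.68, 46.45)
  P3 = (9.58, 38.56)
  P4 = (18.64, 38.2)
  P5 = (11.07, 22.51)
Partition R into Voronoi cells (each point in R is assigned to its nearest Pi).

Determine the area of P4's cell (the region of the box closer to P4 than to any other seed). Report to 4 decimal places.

Area of P4's cell: 132.2541

1. box [0,21]×[0,83]: [(0, 0) (21, 0) (21, 83) (0, 83)]
2. ⊥bis P4·P0 via (16.105,54.055): [(0, 51.48) (0, 0) (21, 0) (21, 54.8376)]  |A|=1116.3356
3. ⊥bis P4·P1 via (10.43,51.915): [(13.2396, 53.5969) (0, 45.6714) (0, 0) (21, 0) (21, 54.8376)]  |A|=1077.884
4. ⊥bis P4·P2 via (13.16,42.325): [(0, 24.8421) (0, 0) (21, 0) (21, 52.7403)]  |A|=814.6158
5. ⊥bis P4·P3 via (14.11,38.38): [(14.3284, 43.8772) (12.585, 0) (21, 0) (21, 52.7403)]  |A|=360.5445
6. ⊥bis P4·P5 via (14.855,30.355): [(14.3284, 43.8772) (13.8111, 30.8586) (21, 27.3902) (21, 52.7403)]  |A|=132.2541
7. canonical 4-gon: [(14.3284, 43.8772) (13.8111, 30.8586) (21, 27.3902) (21, 52.7403)]
8. shoelace: 132.2541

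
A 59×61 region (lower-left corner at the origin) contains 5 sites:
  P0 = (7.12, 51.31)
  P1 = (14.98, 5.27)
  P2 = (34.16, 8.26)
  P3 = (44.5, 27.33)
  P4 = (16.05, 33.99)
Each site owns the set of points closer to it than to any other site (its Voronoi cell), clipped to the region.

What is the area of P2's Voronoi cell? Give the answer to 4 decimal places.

1. box [0,59]×[0,61]: [(0, 0) (59, 0) (59, 61) (0, 61)]
2. ⊥bis P2·P0 via (20.64,29.785): [(0, 16.8209) (0, 0) (59, 0) (59, 53.8792)]  |A|=2085.6516
3. ⊥bis P2·P1 via (24.57,6.765): [(20.9509, 29.9803) (25.6246, 0) (59, 0) (59, 53.8792)]  |A|=1525.3284
4. ⊥bis P2·P3 via (39.33,17.795): [(21.329, 27.5554) (25.6246, 0) (59, 0) (59, 7.1297)]  |A|=594.1273
5. ⊥bis P2·P4 via (25.105,21.125): [(28.6225, 23.6008) (22.6056, 19.3658) (25.6246, 0) (59, 0) (59, 7.1297)]  |A|=566.7863
6. canonical 5-gon: [(28.6225, 23.6008) (22.6056, 19.3658) (25.6246, 0) (59, 0) (59, 7.1297)]
7. shoelace: 566.7863

Area of P2's cell: 566.7863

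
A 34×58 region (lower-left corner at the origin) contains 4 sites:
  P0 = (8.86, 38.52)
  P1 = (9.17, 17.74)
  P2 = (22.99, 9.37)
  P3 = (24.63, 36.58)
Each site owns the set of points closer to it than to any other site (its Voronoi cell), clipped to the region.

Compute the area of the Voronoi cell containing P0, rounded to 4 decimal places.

Area of P0's cell: 520.7219

1. box [0,34]×[0,58]: [(0, 0) (34, 0) (34, 58) (0, 58)]
2. ⊥bis P0·P1 via (9.015,28.13): [(0, 27.9955) (34, 28.5027) (34, 58) (0, 58)]  |A|=1011.5299
3. ⊥bis P0·P2 via (15.925,23.945): [(0, 27.9955) (25.0522, 28.3692) (34, 32.7066) (34, 58) (0, 58)]  |A|=992.7222
4. ⊥bis P0·P3 via (16.745,37.55): [(0, 27.9955) (15.5982, 28.2282) (19.2607, 58) (0, 58)]  |A|=520.7219
5. canonical 4-gon: [(0, 27.9955) (15.5982, 28.2282) (19.2607, 58) (0, 58)]
6. shoelace: 520.7219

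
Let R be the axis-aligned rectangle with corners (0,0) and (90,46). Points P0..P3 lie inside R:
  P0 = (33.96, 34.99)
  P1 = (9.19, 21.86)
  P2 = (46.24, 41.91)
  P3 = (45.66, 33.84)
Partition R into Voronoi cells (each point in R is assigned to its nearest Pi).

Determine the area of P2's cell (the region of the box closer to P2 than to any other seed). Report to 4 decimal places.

Area of P2's cell: 489.9911

1. box [0,90]×[0,46]: [(0, 0) (90, 0) (90, 46) (0, 46)]
2. ⊥bis P2·P0 via (40.1,38.45): [(61.7673, 0) (90, 0) (90, 46) (35.8454, 46)]  |A|=1894.9078
3. ⊥bis P2·P1 via (27.715,31.885): [(61.7673, 0) (90, 0) (90, 46) (35.8454, 46)]  |A|=1894.9078
4. ⊥bis P2·P3 via (45.95,37.875): [(40.1908, 38.2889) (90, 34.7091) (90, 46) (35.8454, 46)]  |A|=489.9911
5. canonical 4-gon: [(40.1908, 38.2889) (90, 34.7091) (90, 46) (35.8454, 46)]
6. shoelace: 489.9911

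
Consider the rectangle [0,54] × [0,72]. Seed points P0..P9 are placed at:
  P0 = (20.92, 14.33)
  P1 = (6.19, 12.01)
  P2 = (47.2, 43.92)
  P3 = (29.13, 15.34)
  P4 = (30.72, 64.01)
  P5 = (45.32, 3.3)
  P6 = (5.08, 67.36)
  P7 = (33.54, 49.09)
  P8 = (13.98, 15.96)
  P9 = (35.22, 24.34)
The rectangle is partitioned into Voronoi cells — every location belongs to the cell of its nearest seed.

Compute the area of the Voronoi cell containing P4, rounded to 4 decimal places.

1. box [0,54]×[0,72]: [(0, 0) (54, 0) (54, 72) (0, 72)]
2. ⊥bis P4·P0 via (25.82,39.17): [(0, 44.2633) (54, 33.6111) (54, 72) (0, 72)]  |A|=1785.3896
3. ⊥bis P4·P1 via (18.455,38.01): [(0, 46.7158) (8.9354, 42.5007) (54, 33.6111) (54, 72) (0, 72)]  |A|=1774.4327
4. ⊥bis P4·P2 via (38.96,53.965): [(0, 46.7158) (8.9354, 42.5007) (21.8732, 39.9486) (54, 66.3024) (54, 72) (0, 72)]  |A|=1249.2994
5. ⊥bis P4·P3 via (29.925,39.675): [(0, 46.7158) (8.9354, 42.5007) (21.8732, 39.9486) (54, 66.3024) (54, 72) (0, 72)]  |A|=1249.2994
6. ⊥bis P4·P5 via (38.02,33.655): [(0, 46.7158) (8.9354, 42.5007) (21.8732, 39.9486) (54, 66.3024) (54, 72) (0, 72)]  |A|=1249.2994
7. ⊥bis P4·P6 via (17.9,65.685): [(14.7217, 41.3593) (21.8732, 39.9486) (54, 66.3024) (54, 72) (18.7251, 72)]  |A|=769.2153
8. ⊥bis P4·P7 via (32.13,56.55): [(16.3159, 53.561) (45.0996, 59.0014) (54, 66.3024) (54, 72) (18.7251, 72)]  |A|=513.4357
9. ⊥bis P4·P8 via (22.35,39.985): [(16.3159, 53.561) (45.0996, 59.0014) (54, 66.3024) (54, 72) (18.7251, 72)]  |A|=513.4357
10. ⊥bis P4·P9 via (32.97,44.175): [(16.3159, 53.561) (45.0996, 59.0014) (54, 66.3024) (54, 72) (18.7251, 72)]  |A|=513.4357
11. canonical 5-gon: [(16.3159, 53.561) (45.0996, 59.0014) (54, 66.3024) (54, 72) (18.7251, 72)]
12. shoelace: 513.4357

Area of P4's cell: 513.4357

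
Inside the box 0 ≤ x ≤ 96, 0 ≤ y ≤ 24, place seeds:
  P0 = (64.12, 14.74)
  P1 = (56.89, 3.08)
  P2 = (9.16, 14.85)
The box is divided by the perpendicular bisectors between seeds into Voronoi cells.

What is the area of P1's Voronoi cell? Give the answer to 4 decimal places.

1. box [0,96]×[0,24]: [(0, 0) (96, 0) (96, 24) (0, 24)]
2. ⊥bis P1·P0 via (60.505,8.91): [(0, 0) (74.8744, 0) (36.169, 24) (0, 24)]  |A|=1332.5203
3. ⊥bis P1·P2 via (33.025,8.965): [(30.8143, 0) (74.8744, 0) (36.6578, 23.6969)]  |A|=522.0437
4. canonical 3-gon: [(30.8143, 0) (74.8744, 0) (36.6578, 23.6969)]
5. shoelace: 522.0437

Area of P1's cell: 522.0437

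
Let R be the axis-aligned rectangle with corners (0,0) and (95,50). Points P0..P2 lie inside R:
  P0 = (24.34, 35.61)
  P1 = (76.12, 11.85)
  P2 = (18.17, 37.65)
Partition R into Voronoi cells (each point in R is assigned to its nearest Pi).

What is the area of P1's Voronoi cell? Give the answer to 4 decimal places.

1. box [0,95]×[0,50]: [(0, 0) (95, 0) (95, 50) (0, 50)]
2. ⊥bis P1·P0 via (50.23,23.73): [(39.3411, 0) (95, 0) (95, 50) (62.2844, 50)]  |A|=2209.3621
3. ⊥bis P1·P2 via (47.145,24.75): [(39.3411, 0) (95, 0) (95, 50) (62.2844, 50)]  |A|=2209.3621
4. canonical 4-gon: [(39.3411, 0) (95, 0) (95, 50) (62.2844, 50)]
5. shoelace: 2209.3621

Area of P1's cell: 2209.3621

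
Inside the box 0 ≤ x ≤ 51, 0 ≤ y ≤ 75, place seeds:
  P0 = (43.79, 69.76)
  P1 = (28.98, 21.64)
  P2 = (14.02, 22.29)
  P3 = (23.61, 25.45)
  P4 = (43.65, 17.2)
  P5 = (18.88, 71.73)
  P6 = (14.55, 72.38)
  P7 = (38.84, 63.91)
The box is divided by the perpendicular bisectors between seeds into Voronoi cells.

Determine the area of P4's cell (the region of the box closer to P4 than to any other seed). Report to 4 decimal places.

1. box [0,51]×[0,75]: [(0, 0) (51, 0) (51, 75) (0, 75)]
2. ⊥bis P4·P0 via (43.72,43.48): [(0, 43.5965) (0, 0) (51, 0) (51, 43.4606)]  |A|=2219.9551
3. ⊥bis P4·P1 via (36.315,19.42): [(43.5971, 43.4803) (30.4374, 0) (51, 0) (51, 43.4606)]  |A|=607.903
4. ⊥bis P4·P2 via (28.835,19.745): [(43.5971, 43.4803) (30.4374, 0) (51, 0) (51, 43.4606)]  |A|=607.903
5. ⊥bis P4·P3 via (33.63,21.325): [(43.5971, 43.4803) (30.4374, 0) (51, 0) (51, 43.4606)]  |A|=607.903
6. ⊥bis P4·P5 via (31.265,44.465): [(43.5971, 43.4803) (30.4374, 0) (51, 0) (51, 43.4606)]  |A|=607.903
7. ⊥bis P4·P6 via (29.1,44.79): [(43.5971, 43.4803) (30.4374, 0) (51, 0) (51, 43.4606)]  |A|=607.903
8. ⊥bis P4·P7 via (41.245,40.555): [(42.7589, 40.7109) (30.4374, 0) (51, 0) (51, 41.5595)]  |A|=589.8102
9. canonical 4-gon: [(42.7589, 40.7109) (30.4374, 0) (51, 0) (51, 41.5595)]
10. shoelace: 589.8102

Area of P4's cell: 589.8102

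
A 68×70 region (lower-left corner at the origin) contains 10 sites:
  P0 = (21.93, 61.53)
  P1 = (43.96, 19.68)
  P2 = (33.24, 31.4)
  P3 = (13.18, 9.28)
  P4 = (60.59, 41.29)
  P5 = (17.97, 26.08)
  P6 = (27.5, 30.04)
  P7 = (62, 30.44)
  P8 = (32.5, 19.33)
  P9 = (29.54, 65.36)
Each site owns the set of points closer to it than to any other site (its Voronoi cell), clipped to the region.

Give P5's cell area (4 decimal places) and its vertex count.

1. box [0,68]×[0,70]: [(0, 0) (68, 0) (68, 70) (0, 70)]
2. ⊥bis P5·P0 via (19.95,43.805): [(0, 46.0335) (0, 0) (68, 0) (68, 38.4375)]  |A|=2872.0155
3. ⊥bis P5·P1 via (30.965,22.88): [(35.6849, 42.0473) (0, 46.0335) (0, 0) (25.3308, 0)]  |A|=1353.8984
4. ⊥bis P5·P2 via (25.605,28.74): [(29.5908, 17.2995) (20.3729, 43.7578) (0, 46.0335) (0, 0) (25.3308, 0)]  |A|=1159.2169
5. ⊥bis P5·P3 via (15.575,17.68): [(28.7589, 13.921) (29.5908, 17.2995) (20.3729, 43.7578) (0, 46.0335) (0, 22.1207)]  |A|=664.8178
6. ⊥bis P5·P4 via (39.28,33.685): [(28.7589, 13.921) (29.5908, 17.2995) (20.3729, 43.7578) (0, 46.0335) (0, 22.1207)]  |A|=664.8178
7. ⊥bis P5·P6 via (22.735,28.06): [(28.5902, 13.9691) (16.0096, 44.2452) (0, 46.0335) (0, 22.1207)]  |A|=572.9398
8. ⊥bis P5·P7 via (39.985,28.26): [(28.5902, 13.9691) (16.0096, 44.2452) (0, 46.0335) (0, 22.1207)]  |A|=572.9398
9. ⊥bis P5·P8 via (25.235,22.705): [(22.0438, 15.8356) (25.0899, 22.3927) (16.0096, 44.2452) (0, 46.0335) (0, 22.1207)]  |A|=548.6344
10. ⊥bis P5·P9 via (23.755,45.72): [(22.0438, 15.8356) (25.0899, 22.3927) (16.0096, 44.2452) (0, 46.0335) (0, 22.1207)]  |A|=548.6344
11. canonical 5-gon: [(22.0438, 15.8356) (25.0899, 22.3927) (16.0096, 44.2452) (0, 46.0335) (0, 22.1207)]
12. shoelace: 548.6344

Area of P5's cell: 548.6344 (5 vertices)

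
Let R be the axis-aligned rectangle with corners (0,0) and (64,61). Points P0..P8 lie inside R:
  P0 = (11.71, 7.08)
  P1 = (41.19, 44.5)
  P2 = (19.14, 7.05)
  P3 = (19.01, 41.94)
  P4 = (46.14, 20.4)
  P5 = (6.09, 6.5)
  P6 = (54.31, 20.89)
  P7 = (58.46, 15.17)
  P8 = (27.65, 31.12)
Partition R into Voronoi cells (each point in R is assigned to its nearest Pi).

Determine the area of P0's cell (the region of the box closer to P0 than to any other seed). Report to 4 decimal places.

Area of P0's cell: 174.1387

1. box [0,64]×[0,61]: [(0, 0) (64, 0) (64, 61) (0, 61)]
2. ⊥bis P0·P1 via (26.45,25.79): [(0, 46.6277) (0, 0) (59.1862, 0)]  |A|=1379.8565
3. ⊥bis P0·P2 via (15.425,7.065): [(15.5353, 34.3887) (0, 46.6277) (0, 0) (15.3965, 0)]  |A|=626.9207
4. ⊥bis P0·P3 via (15.36,24.51): [(15.4953, 24.4817) (0, 27.7265) (0, 0) (15.3965, 0)]  |A|=403.2814
5. ⊥bis P0·P4 via (28.925,13.74): [(15.4953, 24.4817) (0, 27.7265) (0, 0) (15.3965, 0)]  |A|=403.2814
6. ⊥bis P0·P5 via (8.9,6.79): [(15.4953, 24.4817) (6.8882, 26.2841) (9.6007, 0) (15.3965, 0)]  |A|=181.6156
7. ⊥bis P0·P6 via (33.01,13.985): [(15.4953, 24.4817) (6.8882, 26.2841) (9.6007, 0) (15.3965, 0)]  |A|=181.6156
8. ⊥bis P0·P7 via (35.085,11.125): [(15.4953, 24.4817) (6.8882, 26.2841) (9.6007, 0) (15.3965, 0)]  |A|=181.6156
9. ⊥bis P0·P8 via (19.68,19.1): [(15.4848, 21.8817) (9.7487, 25.6851) (6.8882, 26.2841) (9.6007, 0) (15.3965, 0)]  |A|=174.1387
10. canonical 5-gon: [(15.4848, 21.8817) (9.7487, 25.6851) (6.8882, 26.2841) (9.6007, 0) (15.3965, 0)]
11. shoelace: 174.1387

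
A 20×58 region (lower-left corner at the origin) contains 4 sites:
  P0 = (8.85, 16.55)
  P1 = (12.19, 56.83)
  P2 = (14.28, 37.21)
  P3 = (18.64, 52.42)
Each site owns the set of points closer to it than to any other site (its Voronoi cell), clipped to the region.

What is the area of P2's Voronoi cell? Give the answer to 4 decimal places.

1. box [0,20]×[0,58]: [(0, 0) (20, 0) (20, 58) (0, 58)]
2. ⊥bis P2·P0 via (11.565,26.88): [(0, 29.9196) (20, 24.6631) (20, 58) (0, 58)]  |A|=614.1735
3. ⊥bis P2·P1 via (13.235,47.02): [(0, 45.6102) (0, 29.9196) (20, 24.6631) (20, 47.7406)]  |A|=387.6814
4. ⊥bis P2·P3 via (16.46,44.815): [(9.9781, 46.6731) (0, 45.6102) (0, 29.9196) (20, 24.6631) (20, 43.8002)]  |A|=367.9363
5. canonical 5-gon: [(9.9781, 46.6731) (0, 45.6102) (0, 29.9196) (20, 24.6631) (20, 43.8002)]
6. shoelace: 367.9363

Area of P2's cell: 367.9363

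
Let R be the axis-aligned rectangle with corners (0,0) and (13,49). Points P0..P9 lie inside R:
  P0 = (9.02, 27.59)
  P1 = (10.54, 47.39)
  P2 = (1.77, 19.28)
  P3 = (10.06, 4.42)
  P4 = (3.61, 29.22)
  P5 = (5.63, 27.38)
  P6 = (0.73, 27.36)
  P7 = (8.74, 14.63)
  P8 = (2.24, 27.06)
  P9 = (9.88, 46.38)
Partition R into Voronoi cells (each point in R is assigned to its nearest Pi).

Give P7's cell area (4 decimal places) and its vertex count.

Area of P7's cell: 107.0137 (5 vertices)

1. box [0,13]×[0,49]: [(0, 0) (13, 0) (13, 49) (0, 49)]
2. ⊥bis P7·P0 via (8.88,21.11): [(0, 21.3019) (0, 0) (13, 0) (13, 21.021)]  |A|=275.0985
3. ⊥bis P7·P1 via (9.64,31.01): [(0, 21.3019) (0, 0) (13, 0) (13, 21.021)]  |A|=275.0985
4. ⊥bis P7·P2 via (5.255,16.955): [(8.0391, 21.1282) (0, 9.0782) (0, 0) (13, 0) (13, 21.021)]  |A|=225.9646
5. ⊥bis P7·P3 via (9.4,9.525): [(8.0391, 21.1282) (0, 9.0782) (0, 8.3097) (13, 9.9904) (13, 21.021)]  |A|=107.0137
6. ⊥bis P7·P4 via (6.175,21.925): [(8.0391, 21.1282) (0, 9.0782) (0, 8.3097) (13, 9.9904) (13, 21.021)]  |A|=107.0137
7. ⊥bis P7·P5 via (7.185,21.005): [(8.0391, 21.1282) (0, 9.0782) (0, 8.3097) (13, 9.9904) (13, 21.021)]  |A|=107.0137
8. ⊥bis P7·P6 via (4.735,20.995): [(8.0391, 21.1282) (0, 9.0782) (0, 8.3097) (13, 9.9904) (13, 21.021)]  |A|=107.0137
9. ⊥bis P7·P8 via (5.49,20.845): [(8.0391, 21.1282) (0, 9.0782) (0, 8.3097) (13, 9.9904) (13, 21.021)]  |A|=107.0137
10. ⊥bis P7·P9 via (9.31,30.505): [(8.0391, 21.1282) (0, 9.0782) (0, 8.3097) (13, 9.9904) (13, 21.021)]  |A|=107.0137
11. canonical 5-gon: [(8.0391, 21.1282) (0, 9.0782) (0, 8.3097) (13, 9.9904) (13, 21.021)]
12. shoelace: 107.0137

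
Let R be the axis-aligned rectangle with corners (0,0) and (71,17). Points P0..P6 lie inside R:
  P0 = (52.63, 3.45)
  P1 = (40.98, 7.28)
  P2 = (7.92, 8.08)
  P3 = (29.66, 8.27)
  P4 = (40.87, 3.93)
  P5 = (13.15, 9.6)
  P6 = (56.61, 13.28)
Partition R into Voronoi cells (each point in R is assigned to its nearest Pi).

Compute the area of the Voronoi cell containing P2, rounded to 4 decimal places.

1. box [0,71]×[0,17]: [(0, 0) (71, 0) (71, 17) (0, 17)]
2. ⊥bis P2·P0 via (30.275,5.765): [(0, 0) (29.678, 0) (31.4385, 17) (0, 17)]  |A|=519.4898
3. ⊥bis P2·P1 via (24.45,7.68): [(0, 0) (24.2642, 0) (24.6755, 17) (0, 17)]  |A|=415.9873
4. ⊥bis P2·P3 via (18.79,8.175): [(0, 0) (18.8614, 0) (18.7129, 17) (0, 17)]  |A|=319.3817
5. ⊥bis P2·P4 via (24.395,6.005): [(0, 0) (18.8614, 0) (18.7129, 17) (0, 17)]  |A|=319.3817
6. ⊥bis P2·P5 via (10.535,8.84): [(0, 0) (13.1042, 0) (8.1635, 17) (0, 17)]  |A|=180.7748
7. ⊥bis P2·P6 via (32.265,10.68): [(0, 0) (13.1042, 0) (8.1635, 17) (0, 17)]  |A|=180.7748
8. canonical 4-gon: [(0, 0) (13.1042, 0) (8.1635, 17) (0, 17)]
9. shoelace: 180.7748

Area of P2's cell: 180.7748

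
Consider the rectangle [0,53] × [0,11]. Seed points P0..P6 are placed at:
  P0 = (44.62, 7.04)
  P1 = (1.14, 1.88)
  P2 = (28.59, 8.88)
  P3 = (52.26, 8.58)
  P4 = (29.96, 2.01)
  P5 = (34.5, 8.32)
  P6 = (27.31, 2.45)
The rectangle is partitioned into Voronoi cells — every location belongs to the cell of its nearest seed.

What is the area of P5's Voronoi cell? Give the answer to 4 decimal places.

1. box [0,53]×[0,11]: [(0, 0) (53, 0) (53, 11) (0, 11)]
2. ⊥bis P5·P0 via (39.56,7.68): [(0, 0) (38.5886, 0) (39.9799, 11) (0, 11)]  |A|=432.127
3. ⊥bis P5·P1 via (17.82,5.1): [(18.8045, 0) (38.5886, 0) (39.9799, 11) (16.681, 11)]  |A|=236.9564
4. ⊥bis P5·P2 via (31.545,8.6): [(30.7301, 0) (38.5886, 0) (39.9799, 11) (31.7724, 11)]  |A|=88.3631
5. ⊥bis P5·P3 via (43.38,8.45): [(30.7301, 0) (38.5886, 0) (39.9799, 11) (31.7724, 11)]  |A|=88.3631
6. ⊥bis P5·P4 via (32.23,5.165): [(31.284, 5.8456) (38.657, 0.5408) (39.9799, 11) (31.7724, 11)]  |A|=63.219
7. ⊥bis P5·P6 via (30.905,5.385): [(31.284, 5.8456) (38.657, 0.5408) (39.9799, 11) (31.7724, 11)]  |A|=63.219
8. canonical 4-gon: [(31.284, 5.8456) (38.657, 0.5408) (39.9799, 11) (31.7724, 11)]
9. shoelace: 63.219

Area of P5's cell: 63.2190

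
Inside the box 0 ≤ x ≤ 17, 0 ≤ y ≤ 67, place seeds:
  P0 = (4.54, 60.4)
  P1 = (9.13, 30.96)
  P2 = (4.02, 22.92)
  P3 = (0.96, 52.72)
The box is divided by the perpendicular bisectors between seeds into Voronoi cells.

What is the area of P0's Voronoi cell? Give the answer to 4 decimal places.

1. box [0,17]×[0,67]: [(0, 0) (17, 0) (17, 67) (0, 67)]
2. ⊥bis P0·P1 via (6.835,45.68): [(0, 44.6144) (17, 47.2648) (17, 67) (0, 67)]  |A|=358.027
3. ⊥bis P0·P2 via (4.28,41.66): [(0, 44.6144) (17, 47.2648) (17, 67) (0, 67)]  |A|=358.027
4. ⊥bis P0·P3 via (2.75,56.56): [(0, 57.8419) (17, 49.9174) (17, 67) (0, 67)]  |A|=223.0458
5. canonical 4-gon: [(0, 57.8419) (17, 49.9174) (17, 67) (0, 67)]
6. shoelace: 223.0458

Area of P0's cell: 223.0458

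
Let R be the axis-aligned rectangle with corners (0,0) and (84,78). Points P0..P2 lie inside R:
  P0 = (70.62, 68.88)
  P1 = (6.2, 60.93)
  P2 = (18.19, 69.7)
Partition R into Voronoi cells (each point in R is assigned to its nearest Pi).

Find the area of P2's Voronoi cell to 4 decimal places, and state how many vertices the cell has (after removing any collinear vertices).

1. box [0,84]×[0,78]: [(0, 0) (84, 0) (84, 78) (0, 78)]
2. ⊥bis P2·P0 via (44.405,69.29): [(0, 0) (43.3213, 0) (44.5412, 78) (0, 78)]  |A|=3426.6389
3. ⊥bis P2·P1 via (12.195,65.315): [(43.6698, 22.2838) (44.5412, 78) (2.9166, 78)]  |A|=1159.5806
4. canonical 3-gon: [(43.6698, 22.2838) (44.5412, 78) (2.9166, 78)]
5. shoelace: 1159.5806

Area of P2's cell: 1159.5806 (3 vertices)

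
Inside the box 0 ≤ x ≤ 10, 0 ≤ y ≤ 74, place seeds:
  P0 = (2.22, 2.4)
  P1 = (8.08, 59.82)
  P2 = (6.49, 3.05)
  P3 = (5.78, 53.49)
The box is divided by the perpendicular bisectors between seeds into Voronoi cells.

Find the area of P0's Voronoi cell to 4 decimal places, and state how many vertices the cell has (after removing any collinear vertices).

Area of P0's cell: 73.9845 (4 vertices)

1. box [0,10]×[0,74]: [(0, 0) (10, 0) (10, 74) (0, 74)]
2. ⊥bis P0·P1 via (5.15,31.11): [(0, 31.6356) (0, 0) (10, 0) (10, 30.615)]  |A|=311.2531
3. ⊥bis P0·P2 via (4.355,2.725): [(0, 31.334) (0, 0) (4.7698, 0)]  |A|=74.7287
4. ⊥bis P0·P3 via (4,27.945): [(0.4785, 28.1904) (0, 28.2237) (0, 0) (4.7698, 0)]  |A|=73.9845
5. canonical 4-gon: [(0.4785, 28.1904) (0, 28.2237) (0, 0) (4.7698, 0)]
6. shoelace: 73.9845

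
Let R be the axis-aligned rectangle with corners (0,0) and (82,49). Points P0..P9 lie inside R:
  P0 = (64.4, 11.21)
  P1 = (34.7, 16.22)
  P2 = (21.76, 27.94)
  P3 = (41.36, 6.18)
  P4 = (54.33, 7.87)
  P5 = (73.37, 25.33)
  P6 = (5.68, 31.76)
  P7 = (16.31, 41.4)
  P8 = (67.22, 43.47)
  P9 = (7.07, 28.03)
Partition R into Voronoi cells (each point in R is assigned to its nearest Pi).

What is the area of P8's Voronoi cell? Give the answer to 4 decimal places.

Area of P8's cell: 615.8994

1. box [0,82]×[0,49]: [(0, 0) (82, 0) (82, 49) (0, 49)]
2. ⊥bis P8·P0 via (65.81,27.34): [(0, 33.0928) (82, 25.9248) (82, 49) (0, 49)]  |A|=1598.2817
3. ⊥bis P8·P1 via (50.96,29.845): [(52.0512, 28.5427) (82, 25.9248) (82, 49) (34.9091, 49)]  |A|=827.2129
4. ⊥bis P8·P2 via (44.49,35.705): [(43.4165, 38.8474) (52.0512, 28.5427) (82, 25.9248) (82, 49) (39.9482, 49)]  |A|=801.6332
5. ⊥bis P8·P3 via (54.29,24.825): [(43.4165, 38.8474) (52.0512, 28.5427) (82, 25.9248) (82, 49) (39.9482, 49)]  |A|=801.6332
6. ⊥bis P8·P4 via (60.775,25.67): [(43.4165, 38.8474) (51.7072, 28.9532) (53.0924, 28.4517) (82, 25.9248) (82, 49) (39.9482, 49)]  |A|=801.4351
7. ⊥bis P8·P5 via (70.295,34.4): [(43.4165, 38.8474) (51.7072, 28.9532) (52.9268, 28.5117) (82, 38.3683) (82, 49) (39.9482, 49)]  |A|=619.8903
8. ⊥bis P8·P6 via (36.45,37.615): [(43.4165, 38.8474) (51.7072, 28.9532) (52.9268, 28.5117) (82, 38.3683) (82, 49) (39.9482, 49)]  |A|=619.8903
9. ⊥bis P8·P7 via (41.765,42.435): [(41.7075, 43.8502) (43.4165, 38.8474) (51.7072, 28.9532) (52.9268, 28.5117) (82, 38.3683) (82, 49) (41.4981, 49)]  |A|=615.8994
10. ⊥bis P8·P9 via (37.145,35.75): [(41.7075, 43.8502) (43.4165, 38.8474) (51.7072, 28.9532) (52.9268, 28.5117) (82, 38.3683) (82, 49) (41.4981, 49)]  |A|=615.8994
11. canonical 7-gon: [(41.7075, 43.8502) (43.4165, 38.8474) (51.7072, 28.9532) (52.9268, 28.5117) (82, 38.3683) (82, 49) (41.4981, 49)]
12. shoelace: 615.8994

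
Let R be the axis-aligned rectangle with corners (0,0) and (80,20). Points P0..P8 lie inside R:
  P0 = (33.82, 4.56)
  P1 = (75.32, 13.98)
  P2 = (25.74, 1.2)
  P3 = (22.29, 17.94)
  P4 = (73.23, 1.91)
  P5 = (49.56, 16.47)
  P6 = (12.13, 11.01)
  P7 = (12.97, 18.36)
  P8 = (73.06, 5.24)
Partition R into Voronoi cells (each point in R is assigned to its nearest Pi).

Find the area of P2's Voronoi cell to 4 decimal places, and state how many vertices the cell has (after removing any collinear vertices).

Area of P2's cell: 105.3483 (4 vertices)

1. box [0,80]×[0,20]: [(0, 0) (80, 0) (80, 20) (0, 20)]
2. ⊥bis P2·P0 via (29.78,2.88): [(0, 0) (30.9776, 0) (22.6608, 20) (0, 20)]  |A|=536.3842
3. ⊥bis P2·P1 via (50.53,7.59): [(0, 0) (30.9776, 0) (22.6608, 20) (0, 20)]  |A|=536.3842
4. ⊥bis P2·P3 via (24.015,9.57): [(0, 4.6207) (0, 0) (30.9776, 0) (26.7625, 10.1363)]  |A|=218.829
5. ⊥bis P2·P4 via (49.485,1.555): [(0, 4.6207) (0, 0) (30.9776, 0) (26.7625, 10.1363)]  |A|=218.829
6. ⊥bis P2·P5 via (37.65,8.835): [(0, 4.6207) (0, 0) (30.9776, 0) (26.7625, 10.1363)]  |A|=218.829
7. ⊥bis P2·P6 via (18.935,6.105): [(20.982, 8.9449) (14.5346, 0) (30.9776, 0) (26.7625, 10.1363)]  |A|=105.3483
8. ⊥bis P2·P7 via (19.355,9.78): [(20.982, 8.9449) (14.5346, 0) (30.9776, 0) (26.7625, 10.1363)]  |A|=105.3483
9. ⊥bis P2·P8 via (49.4,3.22): [(20.982, 8.9449) (14.5346, 0) (30.9776, 0) (26.7625, 10.1363)]  |A|=105.3483
10. canonical 4-gon: [(20.982, 8.9449) (14.5346, 0) (30.9776, 0) (26.7625, 10.1363)]
11. shoelace: 105.3483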